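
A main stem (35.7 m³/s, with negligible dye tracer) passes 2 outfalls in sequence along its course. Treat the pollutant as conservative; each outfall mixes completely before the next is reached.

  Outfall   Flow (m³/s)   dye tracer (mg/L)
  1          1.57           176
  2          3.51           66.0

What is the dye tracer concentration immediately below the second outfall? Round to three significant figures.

Below outfall 1: Q → 37.27 m³/s, C = (35.70·0 + 1.570·176.0)/37.27 = 7.414 mg/L.
Below outfall 2: Q → 40.78 m³/s, C = (37.27·7.414 + 3.510·66.00)/40.78 = 12.46 mg/L.

12.5 mg/L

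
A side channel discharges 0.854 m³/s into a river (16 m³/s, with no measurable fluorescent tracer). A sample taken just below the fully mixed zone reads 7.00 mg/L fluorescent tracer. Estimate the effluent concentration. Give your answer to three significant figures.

Mass balance: 16.00·0 + 0.8540·Cₑ = 16.85·7.000
→ Cₑ = (16.85·7.000 − 16.00·0) / 0.8540 = 138.1 mg/L.

138 mg/L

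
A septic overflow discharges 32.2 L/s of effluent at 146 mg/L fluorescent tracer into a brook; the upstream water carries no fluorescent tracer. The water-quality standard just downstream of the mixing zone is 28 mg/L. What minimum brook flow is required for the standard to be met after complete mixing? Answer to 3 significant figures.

136 L/s

Set C_mix = 28: (Q·0 + 32.20·146.0) / (Q + 32.20) = 28
→ Q = 32.20·(146.0 − 28)/(28 − 0) = 135.7 L/s.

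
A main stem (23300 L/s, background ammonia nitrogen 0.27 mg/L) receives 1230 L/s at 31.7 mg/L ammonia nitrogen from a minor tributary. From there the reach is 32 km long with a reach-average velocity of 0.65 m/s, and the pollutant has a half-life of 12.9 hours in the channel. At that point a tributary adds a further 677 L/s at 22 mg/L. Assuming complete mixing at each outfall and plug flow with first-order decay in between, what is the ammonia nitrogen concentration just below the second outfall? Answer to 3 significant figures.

1.45 mg/L

Flow-weighted average: C = (23300·0.2700 + 1230·31.70) / 24530 = 45280/24530 = 1.846 mg/L; combined flow 24530 L/s.
Travel time t = 32·1000 / 0.65 = 49230 s = 13.68 h.
Half-life 12.9 h → k = ln 2 / 12.9 = 0.05373 h⁻¹ = 1.290 d⁻¹.
Decay over the reach: 1.846·exp(−kt) = 1.846·0.4796 = 0.8853 mg/L.
Second outfall: C = (24530·0.8853 + 677.0·22.00)/25210 = 1.452 mg/L.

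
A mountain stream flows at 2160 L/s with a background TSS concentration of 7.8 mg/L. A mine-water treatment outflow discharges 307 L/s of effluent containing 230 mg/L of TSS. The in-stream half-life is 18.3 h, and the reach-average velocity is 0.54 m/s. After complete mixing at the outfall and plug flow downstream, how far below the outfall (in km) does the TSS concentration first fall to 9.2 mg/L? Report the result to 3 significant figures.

69.2 km

Mass balance: C = (2160·7.800 + 307.0·230.0) / 2467 = 87460/2467 = 35.45 mg/L.
Half-life 18.3 h → k = ln 2 / 18.3 = 0.03788 h⁻¹ = 0.9090 d⁻¹.
Set 35.45·exp(−k·t) = 9.2 → t = ln(35.45/9.2)/k = 128200 s = 35.61 h.
Distance = v·t = 0.54·128200 = 69230 m = 69.23 km.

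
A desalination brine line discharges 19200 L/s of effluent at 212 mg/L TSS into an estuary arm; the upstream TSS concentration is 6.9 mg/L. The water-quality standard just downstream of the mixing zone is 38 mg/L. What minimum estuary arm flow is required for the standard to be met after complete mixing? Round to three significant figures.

Set C_mix = 38: (Q·6.900 + 19200·212.0) / (Q + 19200) = 38
→ Q = 19200·(212.0 − 38)/(38 − 6.900) = 107400 L/s.

107000 L/s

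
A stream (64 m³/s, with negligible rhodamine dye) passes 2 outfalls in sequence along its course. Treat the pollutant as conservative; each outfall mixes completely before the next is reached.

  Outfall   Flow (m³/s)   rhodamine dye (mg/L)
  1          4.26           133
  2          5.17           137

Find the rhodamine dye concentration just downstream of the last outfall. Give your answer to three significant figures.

17.4 mg/L

After outfall 1: Q = 64.00 + 4.260 = 68.26 m³/s; C = (64.00·0 + 4.260·133.0)/68.26 = 8.300 mg/L.
After outfall 2: Q = 68.26 + 5.170 = 73.43 m³/s; C = (68.26·8.300 + 5.170·137.0)/73.43 = 17.36 mg/L.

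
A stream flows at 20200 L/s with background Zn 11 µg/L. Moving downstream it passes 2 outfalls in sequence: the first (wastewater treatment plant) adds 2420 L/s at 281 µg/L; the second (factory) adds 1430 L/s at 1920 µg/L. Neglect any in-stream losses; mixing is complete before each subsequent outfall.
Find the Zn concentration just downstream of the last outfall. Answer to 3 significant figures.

Below outfall 1: Q → 22620 L/s, C = (20200·11.00 + 2420·281.0)/22620 = 39.89 µg/L.
Below outfall 2: Q → 24050 L/s, C = (22620·39.89 + 1430·1920)/24050 = 151.7 µg/L.

152 µg/L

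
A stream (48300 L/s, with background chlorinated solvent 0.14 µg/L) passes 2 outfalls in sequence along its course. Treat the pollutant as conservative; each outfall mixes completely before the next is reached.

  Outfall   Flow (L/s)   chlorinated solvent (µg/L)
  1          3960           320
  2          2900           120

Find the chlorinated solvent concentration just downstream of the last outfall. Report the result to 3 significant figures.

29.4 µg/L

After outfall 1: Q = 48300 + 3960 = 52260 L/s; C = (48300·0.1400 + 3960·320.0)/52260 = 24.38 µg/L.
After outfall 2: Q = 52260 + 2900 = 55160 L/s; C = (52260·24.38 + 2900·120.0)/55160 = 29.40 µg/L.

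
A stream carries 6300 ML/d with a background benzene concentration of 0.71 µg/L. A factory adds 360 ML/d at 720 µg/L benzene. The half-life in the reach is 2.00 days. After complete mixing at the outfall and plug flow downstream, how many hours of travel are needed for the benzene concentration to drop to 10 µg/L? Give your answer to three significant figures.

Mass balance: C = (6300·0.7100 + 360.0·720.0) / 6660 = 263700/6660 = 39.59 µg/L.
Half-life 2.00 d → k = ln 2 / 2.00 = 0.3466 d⁻¹.
39.59·exp(−k·t) = 10 → t = ln(39.59/10)/k = 343000 s = 95.29 h.

95.3 h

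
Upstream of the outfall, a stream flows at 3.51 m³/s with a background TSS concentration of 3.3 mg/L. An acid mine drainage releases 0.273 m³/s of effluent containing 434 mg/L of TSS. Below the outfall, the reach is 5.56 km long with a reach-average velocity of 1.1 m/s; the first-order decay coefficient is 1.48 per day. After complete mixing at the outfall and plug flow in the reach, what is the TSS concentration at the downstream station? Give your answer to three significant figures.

31.5 mg/L

Conservation of mass: C = (3.510·3.300 + 0.2730·434.0) / 3.783 = 130.1/3.783 = 34.38 mg/L.
Travel time t = 5.56·1000 / 1.1 = 5055 s = 1.404 h.
First-order decay: C = 34.38·exp(−k·t) = 34.38·0.9171 = 31.53 mg/L.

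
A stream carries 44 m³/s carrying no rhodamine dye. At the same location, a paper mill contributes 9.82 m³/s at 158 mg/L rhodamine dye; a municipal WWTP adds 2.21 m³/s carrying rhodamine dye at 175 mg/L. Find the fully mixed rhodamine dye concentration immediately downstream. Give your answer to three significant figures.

34.6 mg/L

Mixed concentration C = ΣQC/ΣQ = (44.00·0 + 9.820·158.0 + 2.210·175.0) / 56.03 = 1938/56.03 = 34.59 mg/L.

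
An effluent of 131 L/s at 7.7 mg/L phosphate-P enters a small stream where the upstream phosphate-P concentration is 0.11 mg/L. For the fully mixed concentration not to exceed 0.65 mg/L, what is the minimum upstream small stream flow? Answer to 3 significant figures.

Set C_mix = 0.65: (Q·0.1100 + 131.0·7.700) / (Q + 131.0) = 0.65
→ Q = 131.0·(7.700 − 0.65)/(0.65 − 0.1100) = 1710 L/s.

1710 L/s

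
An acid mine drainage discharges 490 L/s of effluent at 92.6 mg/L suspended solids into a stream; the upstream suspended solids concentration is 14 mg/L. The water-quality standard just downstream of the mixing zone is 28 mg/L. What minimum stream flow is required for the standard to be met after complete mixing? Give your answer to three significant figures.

Set C_mix = 28: (Q·14.00 + 490.0·92.60) / (Q + 490.0) = 28
→ Q = 490.0·(92.60 − 28)/(28 − 14.00) = 2261 L/s.

2260 L/s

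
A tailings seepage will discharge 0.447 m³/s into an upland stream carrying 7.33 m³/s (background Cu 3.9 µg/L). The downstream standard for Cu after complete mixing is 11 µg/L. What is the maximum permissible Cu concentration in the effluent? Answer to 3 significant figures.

127 µg/L

At the limit, (Qr·Cr + Qe·Cₑ)/(Qr + Qe) = 11:
Cₑ = (7.777·11 − 7.330·3.900) / 0.4470 = 127.4 µg/L.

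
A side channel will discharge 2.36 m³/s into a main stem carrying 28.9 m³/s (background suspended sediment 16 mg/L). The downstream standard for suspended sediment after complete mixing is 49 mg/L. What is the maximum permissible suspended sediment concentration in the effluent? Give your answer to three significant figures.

At the limit, (Qr·Cr + Qe·Cₑ)/(Qr + Qe) = 49:
Cₑ = (31.26·49 − 28.90·16.00) / 2.360 = 453.1 mg/L.

453 mg/L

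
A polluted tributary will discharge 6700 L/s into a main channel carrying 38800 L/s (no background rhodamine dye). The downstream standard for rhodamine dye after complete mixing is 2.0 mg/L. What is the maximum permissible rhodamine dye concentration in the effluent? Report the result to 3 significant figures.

13.6 mg/L

At the limit, (Qr·Cr + Qe·Cₑ)/(Qr + Qe) = 2.0:
Cₑ = (45500·2.0 − 38800·0) / 6700 = 13.58 mg/L.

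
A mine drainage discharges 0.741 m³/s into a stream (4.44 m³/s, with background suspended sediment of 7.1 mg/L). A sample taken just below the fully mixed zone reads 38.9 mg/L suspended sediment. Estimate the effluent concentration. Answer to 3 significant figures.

229 mg/L

Mass balance: 4.440·7.100 + 0.7410·Cₑ = 5.181·38.90
→ Cₑ = (5.181·38.90 − 4.440·7.100) / 0.7410 = 229.4 mg/L.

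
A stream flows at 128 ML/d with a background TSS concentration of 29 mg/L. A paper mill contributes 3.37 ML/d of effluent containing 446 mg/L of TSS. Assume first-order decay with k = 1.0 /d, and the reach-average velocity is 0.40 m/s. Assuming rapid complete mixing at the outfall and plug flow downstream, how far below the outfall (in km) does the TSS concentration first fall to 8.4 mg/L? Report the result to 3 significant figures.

After mixing, C = (128.0·29.00 + 3.370·446.0) / 131.4 = 5215/131.4 = 39.70 mg/L.
Set 39.70·exp(−k·t) = 8.4 → t = ln(39.70/8.4)/k = 134200 s = 37.27 h.
Distance = v·t = 0.40·134200 = 53670 m = 53.67 km.

53.7 km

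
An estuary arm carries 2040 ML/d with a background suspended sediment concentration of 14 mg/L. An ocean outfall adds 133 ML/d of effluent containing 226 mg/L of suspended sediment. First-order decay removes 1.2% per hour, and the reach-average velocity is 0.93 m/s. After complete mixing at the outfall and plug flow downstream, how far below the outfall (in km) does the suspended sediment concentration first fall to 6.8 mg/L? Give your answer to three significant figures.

382 km

Mass balance: C = (2040·14.00 + 133.0·226.0) / 2173 = 58620/2173 = 26.98 mg/L.
1.2%/h lost → k = −ln(1 − 0.012) = 0.01207 h⁻¹.
Set 26.98·exp(−k·t) = 6.8 → t = ln(26.98/6.8)/k = 410900 s = 114.1 h.
Distance = v·t = 0.93·410900 = 382200 m = 382.2 km.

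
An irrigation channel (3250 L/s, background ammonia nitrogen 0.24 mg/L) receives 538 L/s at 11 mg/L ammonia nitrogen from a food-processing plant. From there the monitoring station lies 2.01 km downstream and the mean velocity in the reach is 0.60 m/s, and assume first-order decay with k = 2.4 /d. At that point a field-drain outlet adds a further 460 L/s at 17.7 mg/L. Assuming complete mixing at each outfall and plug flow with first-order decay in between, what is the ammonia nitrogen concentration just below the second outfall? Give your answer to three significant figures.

After mixing, C = (3250·0.2400 + 538.0·11.00) / 3788 = 6698/3788 = 1.768 mg/L; combined flow 3788 L/s.
Travel time t = 2.01·1000 / 0.60 = 3350 s = 0.9306 h.
Applying C = C₀e^(−kt): 1.768 × 0.9111 = 1.611 mg/L.
At the second outfall, C = (3788·1.611 + 460.0·17.70) / (3788 + 460.0) = 3.353 mg/L.

3.35 mg/L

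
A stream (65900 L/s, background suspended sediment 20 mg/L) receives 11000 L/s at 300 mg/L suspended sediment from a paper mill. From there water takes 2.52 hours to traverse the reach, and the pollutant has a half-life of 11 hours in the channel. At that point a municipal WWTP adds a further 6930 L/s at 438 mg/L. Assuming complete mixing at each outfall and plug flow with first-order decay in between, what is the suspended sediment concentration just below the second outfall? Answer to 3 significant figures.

Conservation of mass: C = (65900·20.00 + 11000·300.0) / 76900 = 4618000/76900 = 60.05 mg/L; combined flow 76900 L/s.
Half-life 11 h → k = ln 2 / 11 = 0.06301 h⁻¹ = 1.512 d⁻¹.
Decay over the reach: 60.05·exp(−kt) = 60.05·0.8532 = 51.23 mg/L.
At the second outfall, C = (76900·51.23 + 6930·438.0) / (76900 + 6930) = 83.21 mg/L.

83.2 mg/L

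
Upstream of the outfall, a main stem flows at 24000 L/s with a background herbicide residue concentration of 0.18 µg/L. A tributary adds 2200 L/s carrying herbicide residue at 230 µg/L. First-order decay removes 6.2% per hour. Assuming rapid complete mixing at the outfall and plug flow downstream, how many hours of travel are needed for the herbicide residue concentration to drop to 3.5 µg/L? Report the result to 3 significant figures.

26.8 h

Conservation of mass: C = (24000·0.1800 + 2200·230.0) / 26200 = 510300/26200 = 19.48 µg/L.
6.2%/h lost → k = −ln(1 − 0.062) = 0.06401 h⁻¹.
19.48·exp(−k·t) = 3.5 → t = ln(19.48/3.5)/k = 96550 s = 26.82 h.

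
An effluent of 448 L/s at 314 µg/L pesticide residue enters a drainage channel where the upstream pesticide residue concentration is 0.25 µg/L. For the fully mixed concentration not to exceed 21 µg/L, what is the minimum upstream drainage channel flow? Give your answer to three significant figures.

Set C_mix = 21: (Q·0.2500 + 448.0·314.0) / (Q + 448.0) = 21
→ Q = 448.0·(314.0 − 21)/(21 − 0.2500) = 6326 L/s.

6330 L/s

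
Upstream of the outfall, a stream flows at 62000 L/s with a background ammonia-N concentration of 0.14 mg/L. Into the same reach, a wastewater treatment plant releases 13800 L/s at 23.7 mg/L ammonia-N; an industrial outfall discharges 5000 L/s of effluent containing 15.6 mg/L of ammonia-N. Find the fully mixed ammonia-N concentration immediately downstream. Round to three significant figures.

Flow-weighted average: C = (62000·0.1400 + 13800·23.70 + 5000·15.60) / 80800 = 413700/80800 = 5.121 mg/L.

5.12 mg/L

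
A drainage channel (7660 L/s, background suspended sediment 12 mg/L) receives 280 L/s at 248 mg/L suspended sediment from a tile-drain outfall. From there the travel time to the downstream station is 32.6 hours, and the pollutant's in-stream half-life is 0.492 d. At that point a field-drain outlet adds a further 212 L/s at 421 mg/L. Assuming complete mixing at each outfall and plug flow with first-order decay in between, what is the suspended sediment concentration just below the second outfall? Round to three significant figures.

Flow-weighted average: C = (7660·12.00 + 280.0·248.0) / 7940 = 161400/7940 = 20.32 mg/L; combined flow 7940 L/s.
Half-life 0.492 d → k = ln 2 / 0.492 = 1.409 d⁻¹.
After decay, C = 20.32 × e^(−kt) = 20.32 × 0.1475 = 2.998 mg/L.
Second outfall: C = (7940·2.998 + 212.0·421.0)/8152 = 13.87 mg/L.

13.9 mg/L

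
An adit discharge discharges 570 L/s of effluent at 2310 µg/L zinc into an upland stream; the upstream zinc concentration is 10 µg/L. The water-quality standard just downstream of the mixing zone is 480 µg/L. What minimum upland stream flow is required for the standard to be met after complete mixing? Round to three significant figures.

2220 L/s

Set C_mix = 480: (Q·10.00 + 570.0·2310) / (Q + 570.0) = 480
→ Q = 570.0·(2310 − 480)/(480 − 10.00) = 2219 L/s.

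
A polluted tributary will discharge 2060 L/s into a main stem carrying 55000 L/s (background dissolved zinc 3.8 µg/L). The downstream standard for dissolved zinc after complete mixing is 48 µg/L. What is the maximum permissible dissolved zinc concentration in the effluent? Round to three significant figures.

At the limit, (Qr·Cr + Qe·Cₑ)/(Qr + Qe) = 48:
Cₑ = (57060·48 − 55000·3.800) / 2060 = 1228 µg/L.

1230 µg/L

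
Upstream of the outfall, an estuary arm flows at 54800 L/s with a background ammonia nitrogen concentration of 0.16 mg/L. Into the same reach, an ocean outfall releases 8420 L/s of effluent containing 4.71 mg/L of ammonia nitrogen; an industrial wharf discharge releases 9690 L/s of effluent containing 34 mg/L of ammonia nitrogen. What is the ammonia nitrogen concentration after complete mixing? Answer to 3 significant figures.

Mixed concentration C = ΣQC/ΣQ = (54800·0.1600 + 8420·4.710 + 9690·34.00) / 72910 = 377900/72910 = 5.183 mg/L.

5.18 mg/L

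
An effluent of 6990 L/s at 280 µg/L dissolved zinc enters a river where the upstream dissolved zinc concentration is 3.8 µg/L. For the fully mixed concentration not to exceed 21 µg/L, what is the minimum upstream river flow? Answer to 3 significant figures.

Set C_mix = 21: (Q·3.800 + 6990·280.0) / (Q + 6990) = 21
→ Q = 6990·(280.0 − 21)/(21 − 3.800) = 105300 L/s.

105000 L/s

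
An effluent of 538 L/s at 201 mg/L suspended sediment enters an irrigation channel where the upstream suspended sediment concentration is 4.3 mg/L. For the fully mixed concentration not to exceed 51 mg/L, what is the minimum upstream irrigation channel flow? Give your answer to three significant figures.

Set C_mix = 51: (Q·4.300 + 538.0·201.0) / (Q + 538.0) = 51
→ Q = 538.0·(201.0 − 51)/(51 − 4.300) = 1728 L/s.

1730 L/s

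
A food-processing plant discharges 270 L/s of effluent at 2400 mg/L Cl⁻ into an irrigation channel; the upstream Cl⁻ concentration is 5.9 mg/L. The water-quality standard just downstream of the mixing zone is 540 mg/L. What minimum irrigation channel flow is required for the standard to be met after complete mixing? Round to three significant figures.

Set C_mix = 540: (Q·5.900 + 270.0·2400) / (Q + 270.0) = 540
→ Q = 270.0·(2400 − 540)/(540 − 5.900) = 940.3 L/s.

940 L/s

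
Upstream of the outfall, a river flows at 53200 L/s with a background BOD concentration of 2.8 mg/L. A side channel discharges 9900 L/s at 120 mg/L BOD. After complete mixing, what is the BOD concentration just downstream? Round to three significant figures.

21.2 mg/L

Flow-weighted average: C = (53200·2.800 + 9900·120.0) / 63100 = 1337000/63100 = 21.19 mg/L.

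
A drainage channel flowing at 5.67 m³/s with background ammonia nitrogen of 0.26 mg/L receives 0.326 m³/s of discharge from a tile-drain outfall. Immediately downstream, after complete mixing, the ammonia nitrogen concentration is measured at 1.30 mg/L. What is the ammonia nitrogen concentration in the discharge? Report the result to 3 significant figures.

19.4 mg/L

Mass balance: 5.670·0.2600 + 0.3260·Cₑ = 5.996·1.300
→ Cₑ = (5.996·1.300 − 5.670·0.2600) / 0.3260 = 19.39 mg/L.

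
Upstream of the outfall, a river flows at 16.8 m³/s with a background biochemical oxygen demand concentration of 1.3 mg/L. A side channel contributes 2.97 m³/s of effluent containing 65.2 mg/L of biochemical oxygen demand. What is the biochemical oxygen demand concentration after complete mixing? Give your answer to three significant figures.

After mixing, C = (16.80·1.300 + 2.970·65.20) / 19.77 = 215.5/19.77 = 10.90 mg/L.

10.9 mg/L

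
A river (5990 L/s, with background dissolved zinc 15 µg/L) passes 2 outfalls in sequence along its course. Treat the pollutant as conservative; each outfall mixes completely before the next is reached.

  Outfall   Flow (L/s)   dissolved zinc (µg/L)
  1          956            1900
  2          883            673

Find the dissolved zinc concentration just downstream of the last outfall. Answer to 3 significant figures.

319 µg/L

Outfall 1: combined Q = 6946 L/s; C = (5990·15.00 + 956.0·1900)/6946 = 274.4 µg/L.
Outfall 2: combined Q = 7829 L/s; C = (6946·274.4 + 883.0·673.0)/7829 = 319.4 µg/L.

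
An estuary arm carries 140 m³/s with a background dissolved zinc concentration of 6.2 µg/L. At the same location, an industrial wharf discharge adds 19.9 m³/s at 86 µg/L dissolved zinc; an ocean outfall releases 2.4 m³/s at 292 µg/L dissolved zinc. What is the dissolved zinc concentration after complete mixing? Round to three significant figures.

Flow-weighted average: C = (140.0·6.200 + 19.90·86.00 + 2.400·292.0) / 162.3 = 3280/162.3 = 20.21 µg/L.

20.2 µg/L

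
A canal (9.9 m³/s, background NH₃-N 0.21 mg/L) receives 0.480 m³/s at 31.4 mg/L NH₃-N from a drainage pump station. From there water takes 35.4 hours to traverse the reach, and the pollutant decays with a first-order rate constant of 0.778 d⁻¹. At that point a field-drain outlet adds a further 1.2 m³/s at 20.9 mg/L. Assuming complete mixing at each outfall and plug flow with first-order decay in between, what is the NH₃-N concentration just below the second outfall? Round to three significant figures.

2.64 mg/L

Flow-weighted average: C = (9.900·0.2100 + 0.4800·31.40) / 10.38 = 17.15/10.38 = 1.652 mg/L; combined flow 10.38 m³/s.
Applying C = C₀e^(−kt): 1.652 × 0.3174 = 0.5245 mg/L.
At the second outfall, C = (10.38·0.5245 + 1.200·20.90) / (10.38 + 1.200) = 2.636 mg/L.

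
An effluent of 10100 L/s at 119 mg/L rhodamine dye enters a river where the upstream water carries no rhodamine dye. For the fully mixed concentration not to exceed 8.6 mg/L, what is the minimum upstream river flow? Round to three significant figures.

Set C_mix = 8.6: (Q·0 + 10100·119.0) / (Q + 10100) = 8.6
→ Q = 10100·(119.0 − 8.6)/(8.6 − 0) = 129700 L/s.

130000 L/s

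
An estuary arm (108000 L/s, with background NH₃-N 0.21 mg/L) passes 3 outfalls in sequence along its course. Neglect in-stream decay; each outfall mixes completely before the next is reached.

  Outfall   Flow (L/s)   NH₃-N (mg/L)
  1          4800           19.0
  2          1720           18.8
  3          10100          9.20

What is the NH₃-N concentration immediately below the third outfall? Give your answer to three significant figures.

1.92 mg/L

After outfall 1: Q = 108000 + 4800 = 112800 L/s; C = (108000·0.2100 + 4800·19.00)/112800 = 1.010 mg/L.
After outfall 2: Q = 112800 + 1720 = 114500 L/s; C = (112800·1.010 + 1720·18.80)/114500 = 1.277 mg/L.
After outfall 3: Q = 114500 + 10100 = 124600 L/s; C = (114500·1.277 + 10100·9.200)/124600 = 1.919 mg/L.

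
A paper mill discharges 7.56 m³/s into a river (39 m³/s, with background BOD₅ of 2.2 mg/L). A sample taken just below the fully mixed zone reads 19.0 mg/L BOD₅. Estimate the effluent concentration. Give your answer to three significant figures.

106 mg/L

Mass balance: 39.00·2.200 + 7.560·Cₑ = 46.56·19.00
→ Cₑ = (46.56·19.00 − 39.00·2.200) / 7.560 = 105.7 mg/L.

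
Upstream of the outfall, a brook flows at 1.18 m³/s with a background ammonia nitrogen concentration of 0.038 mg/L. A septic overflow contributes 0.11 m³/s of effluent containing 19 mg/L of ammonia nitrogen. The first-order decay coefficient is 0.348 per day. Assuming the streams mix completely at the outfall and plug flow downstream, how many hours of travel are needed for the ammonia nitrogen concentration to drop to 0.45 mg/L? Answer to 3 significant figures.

Conservation of mass: C = (1.180·0.03800 + 0.1100·19.00) / 1.290 = 2.135/1.290 = 1.655 mg/L.
1.655·exp(−k·t) = 0.45 → t = ln(1.655/0.45)/k = 323300 s = 89.81 h.

89.8 h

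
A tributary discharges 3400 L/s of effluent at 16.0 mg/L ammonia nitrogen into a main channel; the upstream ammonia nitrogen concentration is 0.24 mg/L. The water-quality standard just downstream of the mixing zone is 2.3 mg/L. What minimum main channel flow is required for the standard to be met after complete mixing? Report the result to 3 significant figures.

Set C_mix = 2.3: (Q·0.2400 + 3400·16.00) / (Q + 3400) = 2.3
→ Q = 3400·(16.00 − 2.3)/(2.3 − 0.2400) = 22610 L/s.

22600 L/s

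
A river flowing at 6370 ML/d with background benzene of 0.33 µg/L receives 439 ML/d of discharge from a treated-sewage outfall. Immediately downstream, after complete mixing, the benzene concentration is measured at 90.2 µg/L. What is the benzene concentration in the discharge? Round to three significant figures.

1390 µg/L

Mass balance: 6370·0.3300 + 439.0·Cₑ = 6809·90.20
→ Cₑ = (6809·90.20 − 6370·0.3300) / 439.0 = 1394 µg/L.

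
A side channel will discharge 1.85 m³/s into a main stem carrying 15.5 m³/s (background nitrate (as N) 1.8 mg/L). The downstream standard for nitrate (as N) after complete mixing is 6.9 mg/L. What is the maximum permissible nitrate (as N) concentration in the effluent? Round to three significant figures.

49.6 mg/L

At the limit, (Qr·Cr + Qe·Cₑ)/(Qr + Qe) = 6.9:
Cₑ = (17.35·6.9 − 15.50·1.800) / 1.850 = 49.63 mg/L.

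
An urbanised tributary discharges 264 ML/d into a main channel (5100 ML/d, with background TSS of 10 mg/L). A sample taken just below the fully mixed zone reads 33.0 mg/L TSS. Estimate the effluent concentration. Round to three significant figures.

Mass balance: 5100·10.00 + 264.0·Cₑ = 5364·33.00
→ Cₑ = (5364·33.00 − 5100·10.00) / 264.0 = 477.3 mg/L.

477 mg/L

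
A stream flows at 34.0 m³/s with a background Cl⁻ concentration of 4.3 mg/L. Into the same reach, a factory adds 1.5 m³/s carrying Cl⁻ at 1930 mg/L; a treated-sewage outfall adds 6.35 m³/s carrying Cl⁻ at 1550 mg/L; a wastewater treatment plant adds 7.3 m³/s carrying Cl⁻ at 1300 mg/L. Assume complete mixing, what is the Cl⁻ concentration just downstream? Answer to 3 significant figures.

455 mg/L

Conservation of mass: C = (34.00·4.300 + 1.500·1930 + 6.350·1550 + 7.300·1300) / 49.15 = 22370/49.15 = 455.2 mg/L.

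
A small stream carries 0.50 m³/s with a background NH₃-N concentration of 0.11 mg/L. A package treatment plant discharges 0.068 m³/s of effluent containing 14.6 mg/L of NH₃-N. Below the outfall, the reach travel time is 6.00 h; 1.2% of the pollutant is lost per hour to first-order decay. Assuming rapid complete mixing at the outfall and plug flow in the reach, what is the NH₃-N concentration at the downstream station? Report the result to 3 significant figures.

1.72 mg/L

Mixed concentration C = ΣQC/ΣQ = (0.5000·0.1100 + 0.06800·14.60) / 0.5680 = 1.048/0.5680 = 1.845 mg/L.
1.2%/h lost → k = −ln(1 − 0.012) = 0.01207 h⁻¹.
Applying C = C₀e^(−kt): 1.845 × 0.9301 = 1.716 mg/L.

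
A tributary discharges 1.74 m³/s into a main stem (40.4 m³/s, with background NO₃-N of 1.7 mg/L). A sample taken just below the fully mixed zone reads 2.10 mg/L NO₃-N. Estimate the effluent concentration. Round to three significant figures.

Mass balance: 40.40·1.700 + 1.740·Cₑ = 42.14·2.100
→ Cₑ = (42.14·2.100 − 40.40·1.700) / 1.740 = 11.39 mg/L.

11.4 mg/L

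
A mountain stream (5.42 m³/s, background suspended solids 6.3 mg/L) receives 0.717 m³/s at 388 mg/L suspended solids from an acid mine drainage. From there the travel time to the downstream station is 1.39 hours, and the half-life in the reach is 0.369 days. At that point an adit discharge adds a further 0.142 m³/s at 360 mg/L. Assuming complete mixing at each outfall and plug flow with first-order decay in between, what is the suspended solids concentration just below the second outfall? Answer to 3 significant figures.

Mixed concentration C = ΣQC/ΣQ = (5.420·6.300 + 0.7170·388.0) / 6.137 = 312.3/6.137 = 50.89 mg/L; combined flow 6.137 m³/s.
Half-life 0.369 d → k = ln 2 / 0.369 = 1.878 d⁻¹.
Decay over the reach: 50.89·exp(−kt) = 50.89·0.8969 = 45.65 mg/L.
Second outfall: C = (6.137·45.65 + 0.1420·360.0)/6.279 = 52.76 mg/L.

52.8 mg/L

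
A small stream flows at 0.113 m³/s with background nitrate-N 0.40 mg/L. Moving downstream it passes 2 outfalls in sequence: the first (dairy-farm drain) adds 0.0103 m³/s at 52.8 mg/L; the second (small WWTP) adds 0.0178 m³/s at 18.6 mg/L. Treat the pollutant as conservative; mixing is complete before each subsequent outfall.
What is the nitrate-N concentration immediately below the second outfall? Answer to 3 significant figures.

6.52 mg/L

Below outfall 1: Q → 0.1233 m³/s, C = (0.1130·0.4000 + 0.01030·52.80)/0.1233 = 4.777 mg/L.
Below outfall 2: Q → 0.1411 m³/s, C = (0.1233·4.777 + 0.01780·18.60)/0.1411 = 6.521 mg/L.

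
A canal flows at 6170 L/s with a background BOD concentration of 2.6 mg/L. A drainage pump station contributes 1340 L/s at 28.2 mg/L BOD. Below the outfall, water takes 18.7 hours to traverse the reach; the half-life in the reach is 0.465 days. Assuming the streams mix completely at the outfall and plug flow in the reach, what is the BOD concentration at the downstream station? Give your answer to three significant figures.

2.24 mg/L

Conservation of mass: C = (6170·2.600 + 1340·28.20) / 7510 = 53830/7510 = 7.168 mg/L.
Half-life 0.465 d → k = ln 2 / 0.465 = 1.491 d⁻¹.
Decay over the reach: 7.168·exp(−kt) = 7.168·0.3130 = 2.244 mg/L.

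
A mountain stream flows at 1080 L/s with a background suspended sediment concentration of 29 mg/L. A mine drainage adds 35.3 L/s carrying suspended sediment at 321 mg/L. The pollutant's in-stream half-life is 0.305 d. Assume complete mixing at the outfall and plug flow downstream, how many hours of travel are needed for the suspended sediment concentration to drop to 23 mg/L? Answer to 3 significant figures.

5.37 h

Mass balance: C = (1080·29.00 + 35.30·321.0) / 1115 = 42650/1115 = 38.24 mg/L.
Half-life 0.305 d → k = ln 2 / 0.305 = 2.273 d⁻¹.
38.24·exp(−k·t) = 23 → t = ln(38.24/23)/k = 19330 s = 5.369 h.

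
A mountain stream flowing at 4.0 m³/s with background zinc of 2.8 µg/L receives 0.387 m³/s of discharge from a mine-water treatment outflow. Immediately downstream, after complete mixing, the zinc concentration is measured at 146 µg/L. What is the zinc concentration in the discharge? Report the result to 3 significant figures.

Mass balance: 4.000·2.800 + 0.3870·Cₑ = 4.387·146.0
→ Cₑ = (4.387·146.0 − 4.000·2.800) / 0.3870 = 1626 µg/L.

1630 µg/L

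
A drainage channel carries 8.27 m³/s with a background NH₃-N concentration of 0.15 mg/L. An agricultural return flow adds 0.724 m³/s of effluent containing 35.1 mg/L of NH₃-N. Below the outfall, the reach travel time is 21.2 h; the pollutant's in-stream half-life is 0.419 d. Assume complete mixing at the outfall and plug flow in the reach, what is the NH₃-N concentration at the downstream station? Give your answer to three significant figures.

Mixed concentration C = ΣQC/ΣQ = (8.270·0.1500 + 0.7240·35.10) / 8.994 = 26.65/8.994 = 2.963 mg/L.
Half-life 0.419 d → k = ln 2 / 0.419 = 1.654 d⁻¹.
Applying C = C₀e^(−kt): 2.963 × 0.2319 = 0.6873 mg/L.

0.687 mg/L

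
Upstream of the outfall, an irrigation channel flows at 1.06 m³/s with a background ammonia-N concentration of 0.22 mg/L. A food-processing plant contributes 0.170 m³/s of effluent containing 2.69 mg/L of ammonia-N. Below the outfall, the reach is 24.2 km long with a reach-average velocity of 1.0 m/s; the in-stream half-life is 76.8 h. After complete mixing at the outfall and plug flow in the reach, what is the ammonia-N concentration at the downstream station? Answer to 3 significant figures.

0.528 mg/L

Conservation of mass: C = (1.060·0.2200 + 0.1700·2.690) / 1.230 = 0.6905/1.230 = 0.5614 mg/L.
Travel time t = 24.2·1000 / 1.0 = 24200 s = 6.722 h.
Half-life 76.8 h → k = ln 2 / 76.8 = 0.009025 h⁻¹ = 0.2166 d⁻¹.
First-order decay: C = 0.5614·exp(−k·t) = 0.5614·0.9411 = 0.5283 mg/L.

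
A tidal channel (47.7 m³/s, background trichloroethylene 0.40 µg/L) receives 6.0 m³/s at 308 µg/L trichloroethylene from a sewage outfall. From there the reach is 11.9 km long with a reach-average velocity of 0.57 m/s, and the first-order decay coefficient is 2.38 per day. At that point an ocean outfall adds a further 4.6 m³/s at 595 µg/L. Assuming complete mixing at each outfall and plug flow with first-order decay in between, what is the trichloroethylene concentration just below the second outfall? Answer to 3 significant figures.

65.0 µg/L

After mixing, C = (47.70·0.4000 + 6.000·308.0) / 53.70 = 1867/53.70 = 34.77 µg/L; combined flow 53.70 m³/s.
Travel time t = 11.9·1000 / 0.57 = 20880 s = 5.799 h.
Decay over the reach: 34.77·exp(−kt) = 34.77·0.5627 = 19.56 µg/L.
At the second outfall, C = (53.70·19.56 + 4.600·595.0) / (53.70 + 4.600) = 64.97 µg/L.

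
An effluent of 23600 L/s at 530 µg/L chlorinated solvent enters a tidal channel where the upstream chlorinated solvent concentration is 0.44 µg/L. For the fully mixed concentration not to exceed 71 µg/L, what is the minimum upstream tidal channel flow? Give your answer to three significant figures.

154000 L/s

Set C_mix = 71: (Q·0.4400 + 23600·530.0) / (Q + 23600) = 71
→ Q = 23600·(530.0 − 71)/(71 − 0.4400) = 153500 L/s.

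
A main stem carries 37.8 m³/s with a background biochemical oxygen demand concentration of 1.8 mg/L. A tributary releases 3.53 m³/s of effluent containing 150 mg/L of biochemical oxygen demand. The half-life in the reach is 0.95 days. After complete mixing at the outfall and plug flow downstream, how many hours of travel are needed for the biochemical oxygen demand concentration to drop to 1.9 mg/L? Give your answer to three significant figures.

66.8 h

Mass balance: C = (37.80·1.800 + 3.530·150.0) / 41.33 = 597.5/41.33 = 14.46 mg/L.
Half-life 0.95 d → k = ln 2 / 0.95 = 0.7296 d⁻¹.
14.46·exp(−k·t) = 1.9 → t = ln(14.46/1.9)/k = 240300 s = 66.75 h.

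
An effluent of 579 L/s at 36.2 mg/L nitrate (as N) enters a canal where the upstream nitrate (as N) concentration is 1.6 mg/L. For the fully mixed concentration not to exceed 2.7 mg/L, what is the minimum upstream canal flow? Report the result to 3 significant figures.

17600 L/s

Set C_mix = 2.7: (Q·1.600 + 579.0·36.20) / (Q + 579.0) = 2.7
→ Q = 579.0·(36.20 − 2.7)/(2.7 − 1.600) = 17630 L/s.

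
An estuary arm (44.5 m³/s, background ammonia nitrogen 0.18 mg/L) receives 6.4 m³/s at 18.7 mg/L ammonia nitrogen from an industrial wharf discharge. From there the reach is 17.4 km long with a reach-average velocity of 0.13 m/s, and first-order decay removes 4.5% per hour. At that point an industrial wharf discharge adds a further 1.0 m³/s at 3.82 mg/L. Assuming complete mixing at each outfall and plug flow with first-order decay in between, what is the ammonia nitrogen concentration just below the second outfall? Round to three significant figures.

Conservation of mass: C = (44.50·0.1800 + 6.400·18.70) / 50.90 = 127.7/50.90 = 2.509 mg/L; combined flow 50.90 m³/s.
Travel time t = 17.4·1000 / 0.13 = 133800 s = 37.18 h.
4.5%/h lost → k = −ln(1 − 0.045) = 0.04604 h⁻¹.
After decay, C = 2.509 × e^(−kt) = 2.509 × 0.1805 = 0.4529 mg/L.
At the second outfall, C = (50.90·0.4529 + 1.000·3.820) / (50.90 + 1.000) = 0.5177 mg/L.

0.518 mg/L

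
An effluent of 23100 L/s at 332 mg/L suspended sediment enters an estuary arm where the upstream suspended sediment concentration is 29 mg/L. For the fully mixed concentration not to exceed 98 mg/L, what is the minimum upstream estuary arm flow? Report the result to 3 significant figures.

78300 L/s

Set C_mix = 98: (Q·29.00 + 23100·332.0) / (Q + 23100) = 98
→ Q = 23100·(332.0 − 98)/(98 − 29.00) = 78340 L/s.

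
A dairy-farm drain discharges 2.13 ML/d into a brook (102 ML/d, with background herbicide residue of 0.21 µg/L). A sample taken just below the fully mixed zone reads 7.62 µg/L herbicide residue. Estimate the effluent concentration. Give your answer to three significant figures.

362 µg/L

Mass balance: 102.0·0.2100 + 2.130·Cₑ = 104.1·7.620
→ Cₑ = (104.1·7.620 − 102.0·0.2100) / 2.130 = 362.5 µg/L.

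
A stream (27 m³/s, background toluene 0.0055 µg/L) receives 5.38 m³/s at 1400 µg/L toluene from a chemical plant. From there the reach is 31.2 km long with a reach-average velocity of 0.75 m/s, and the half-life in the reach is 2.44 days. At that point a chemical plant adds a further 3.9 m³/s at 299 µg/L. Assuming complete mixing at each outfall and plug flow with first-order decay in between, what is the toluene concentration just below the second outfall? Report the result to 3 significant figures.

213 µg/L

Mixed concentration C = ΣQC/ΣQ = (27.00·0.005500 + 5.380·1400) / 32.38 = 7532/32.38 = 232.6 µg/L; combined flow 32.38 m³/s.
Travel time t = 31.2·1000 / 0.75 = 41600 s = 11.56 h.
Half-life 2.44 d → k = ln 2 / 2.44 = 0.2841 d⁻¹.
After decay, C = 232.6 × e^(−kt) = 232.6 × 0.8722 = 202.9 µg/L.
Second outfall: C = (32.38·202.9 + 3.900·299.0)/36.28 = 213.2 µg/L.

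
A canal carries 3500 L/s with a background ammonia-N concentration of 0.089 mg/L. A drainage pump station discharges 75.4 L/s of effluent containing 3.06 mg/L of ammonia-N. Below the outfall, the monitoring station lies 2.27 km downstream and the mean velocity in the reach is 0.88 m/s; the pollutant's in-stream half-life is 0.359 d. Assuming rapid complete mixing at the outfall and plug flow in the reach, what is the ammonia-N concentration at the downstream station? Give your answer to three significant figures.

0.143 mg/L

Mixed concentration C = ΣQC/ΣQ = (3500·0.08900 + 75.40·3.060) / 3575 = 542.2/3575 = 0.1517 mg/L.
Travel time t = 2.27·1000 / 0.88 = 2580 s = 0.7165 h.
Half-life 0.359 d → k = ln 2 / 0.359 = 1.931 d⁻¹.
Applying C = C₀e^(−kt): 0.1517 × 0.9440 = 0.1432 mg/L.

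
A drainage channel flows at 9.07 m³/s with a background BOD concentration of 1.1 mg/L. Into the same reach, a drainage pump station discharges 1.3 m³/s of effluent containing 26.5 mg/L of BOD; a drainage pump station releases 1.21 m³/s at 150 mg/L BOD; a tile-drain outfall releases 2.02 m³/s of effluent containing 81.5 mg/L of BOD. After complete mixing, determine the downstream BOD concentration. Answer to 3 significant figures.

Mixed concentration C = ΣQC/ΣQ = (9.070·1.100 + 1.300·26.50 + 1.210·150.0 + 2.020·81.50) / 13.60 = 390.6/13.60 = 28.72 mg/L.

28.7 mg/L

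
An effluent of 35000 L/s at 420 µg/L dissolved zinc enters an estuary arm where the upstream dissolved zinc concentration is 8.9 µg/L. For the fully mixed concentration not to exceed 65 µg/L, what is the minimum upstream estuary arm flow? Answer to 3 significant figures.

221000 L/s

Set C_mix = 65: (Q·8.900 + 35000·420.0) / (Q + 35000) = 65
→ Q = 35000·(420.0 − 65)/(65 − 8.900) = 221500 L/s.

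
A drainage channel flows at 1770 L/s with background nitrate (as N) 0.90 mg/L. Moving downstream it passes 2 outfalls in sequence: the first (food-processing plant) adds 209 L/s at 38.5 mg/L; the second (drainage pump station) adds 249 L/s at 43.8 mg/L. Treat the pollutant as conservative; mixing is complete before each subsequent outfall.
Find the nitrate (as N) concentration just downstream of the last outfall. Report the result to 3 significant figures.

9.22 mg/L

Below outfall 1: Q → 1979 L/s, C = (1770·0.9000 + 209.0·38.50)/1979 = 4.871 mg/L.
Below outfall 2: Q → 2228 L/s, C = (1979·4.871 + 249.0·43.80)/2228 = 9.222 mg/L.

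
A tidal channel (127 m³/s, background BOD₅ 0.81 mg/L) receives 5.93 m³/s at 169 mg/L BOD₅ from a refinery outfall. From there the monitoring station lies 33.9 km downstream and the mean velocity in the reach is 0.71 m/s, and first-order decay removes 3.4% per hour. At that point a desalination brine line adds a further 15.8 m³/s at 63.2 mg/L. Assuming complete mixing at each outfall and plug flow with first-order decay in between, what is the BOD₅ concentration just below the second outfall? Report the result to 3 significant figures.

Mixed concentration C = ΣQC/ΣQ = (127.0·0.8100 + 5.930·169.0) / 132.9 = 1105/132.9 = 8.313 mg/L; combined flow 132.9 m³/s.
Travel time t = 33.9·1000 / 0.71 = 47750 s = 13.26 h.
3.4%/h lost → k = −ln(1 − 0.034) = 0.03459 h⁻¹.
Applying C = C₀e^(−kt): 8.313 × 0.6321 = 5.254 mg/L.
Second outfall: C = (132.9·5.254 + 15.80·63.20)/148.7 = 11.41 mg/L.

11.4 mg/L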